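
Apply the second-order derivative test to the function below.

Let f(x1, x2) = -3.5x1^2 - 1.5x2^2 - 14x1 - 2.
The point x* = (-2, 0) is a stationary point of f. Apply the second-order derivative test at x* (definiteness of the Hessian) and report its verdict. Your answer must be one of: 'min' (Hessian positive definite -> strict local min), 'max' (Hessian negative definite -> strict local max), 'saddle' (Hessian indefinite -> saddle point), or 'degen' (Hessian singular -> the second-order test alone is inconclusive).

Compute the Hessian H = grad^2 f:
  H = [[-7, 0], [0, -3]]
Verify stationarity: grad f(x*) = H x* + g = (0, 0).
Eigenvalues of H: -7, -3.
Both eigenvalues < 0, so H is negative definite -> x* is a strict local max.

max


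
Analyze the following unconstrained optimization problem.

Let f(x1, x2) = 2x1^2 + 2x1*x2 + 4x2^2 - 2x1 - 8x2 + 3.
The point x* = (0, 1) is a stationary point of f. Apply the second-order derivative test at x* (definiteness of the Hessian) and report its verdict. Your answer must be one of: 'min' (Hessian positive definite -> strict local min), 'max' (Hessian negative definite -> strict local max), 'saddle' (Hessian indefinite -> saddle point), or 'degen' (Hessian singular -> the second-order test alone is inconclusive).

Compute the Hessian H = grad^2 f:
  H = [[4, 2], [2, 8]]
Verify stationarity: grad f(x*) = H x* + g = (0, 0).
Eigenvalues of H: 3.1716, 8.8284.
Both eigenvalues > 0, so H is positive definite -> x* is a strict local min.

min


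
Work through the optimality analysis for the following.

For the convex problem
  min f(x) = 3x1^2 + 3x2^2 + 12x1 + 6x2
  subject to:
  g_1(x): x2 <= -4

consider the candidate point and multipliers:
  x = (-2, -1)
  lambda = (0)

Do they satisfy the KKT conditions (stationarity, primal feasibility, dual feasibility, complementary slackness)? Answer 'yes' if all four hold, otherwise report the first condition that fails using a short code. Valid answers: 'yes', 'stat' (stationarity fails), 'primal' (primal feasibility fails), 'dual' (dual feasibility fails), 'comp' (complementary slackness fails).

Gradient of f: grad f(x) = Q x + c = (0, 0)
Constraint values g_i(x) = a_i^T x - b_i:
  g_1((-2, -1)) = 3
Stationarity residual: grad f(x) + sum_i lambda_i a_i = (0, 0)
  -> stationarity OK
Primal feasibility (all g_i <= 0): FAILS
Dual feasibility (all lambda_i >= 0): OK
Complementary slackness (lambda_i * g_i(x) = 0 for all i): OK

Verdict: the first failing condition is primal_feasibility -> primal.

primal


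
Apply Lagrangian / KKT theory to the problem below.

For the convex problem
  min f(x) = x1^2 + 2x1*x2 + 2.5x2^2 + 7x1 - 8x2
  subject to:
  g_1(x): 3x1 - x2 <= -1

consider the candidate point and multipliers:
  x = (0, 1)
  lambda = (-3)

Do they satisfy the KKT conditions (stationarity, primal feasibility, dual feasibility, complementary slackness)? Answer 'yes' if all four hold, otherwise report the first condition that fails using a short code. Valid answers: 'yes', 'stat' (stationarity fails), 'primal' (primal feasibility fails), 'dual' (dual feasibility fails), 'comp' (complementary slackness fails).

Gradient of f: grad f(x) = Q x + c = (9, -3)
Constraint values g_i(x) = a_i^T x - b_i:
  g_1((0, 1)) = 0
Stationarity residual: grad f(x) + sum_i lambda_i a_i = (0, 0)
  -> stationarity OK
Primal feasibility (all g_i <= 0): OK
Dual feasibility (all lambda_i >= 0): FAILS
Complementary slackness (lambda_i * g_i(x) = 0 for all i): OK

Verdict: the first failing condition is dual_feasibility -> dual.

dual


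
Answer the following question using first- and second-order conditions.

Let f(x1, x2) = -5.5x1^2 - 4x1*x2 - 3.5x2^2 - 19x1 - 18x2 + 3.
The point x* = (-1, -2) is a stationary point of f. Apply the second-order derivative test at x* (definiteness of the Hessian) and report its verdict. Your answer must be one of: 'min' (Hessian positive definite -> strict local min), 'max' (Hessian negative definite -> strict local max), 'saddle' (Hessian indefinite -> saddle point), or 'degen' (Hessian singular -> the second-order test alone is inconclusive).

Compute the Hessian H = grad^2 f:
  H = [[-11, -4], [-4, -7]]
Verify stationarity: grad f(x*) = H x* + g = (0, 0).
Eigenvalues of H: -13.4721, -4.5279.
Both eigenvalues < 0, so H is negative definite -> x* is a strict local max.

max


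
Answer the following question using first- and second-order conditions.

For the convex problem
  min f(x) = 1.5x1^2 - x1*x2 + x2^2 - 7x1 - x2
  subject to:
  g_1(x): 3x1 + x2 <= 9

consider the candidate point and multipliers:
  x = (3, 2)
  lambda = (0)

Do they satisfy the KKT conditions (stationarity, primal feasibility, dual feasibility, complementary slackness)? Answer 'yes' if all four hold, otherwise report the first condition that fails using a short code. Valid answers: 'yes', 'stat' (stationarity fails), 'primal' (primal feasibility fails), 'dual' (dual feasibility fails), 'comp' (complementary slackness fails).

Gradient of f: grad f(x) = Q x + c = (0, 0)
Constraint values g_i(x) = a_i^T x - b_i:
  g_1((3, 2)) = 2
Stationarity residual: grad f(x) + sum_i lambda_i a_i = (0, 0)
  -> stationarity OK
Primal feasibility (all g_i <= 0): FAILS
Dual feasibility (all lambda_i >= 0): OK
Complementary slackness (lambda_i * g_i(x) = 0 for all i): OK

Verdict: the first failing condition is primal_feasibility -> primal.

primal


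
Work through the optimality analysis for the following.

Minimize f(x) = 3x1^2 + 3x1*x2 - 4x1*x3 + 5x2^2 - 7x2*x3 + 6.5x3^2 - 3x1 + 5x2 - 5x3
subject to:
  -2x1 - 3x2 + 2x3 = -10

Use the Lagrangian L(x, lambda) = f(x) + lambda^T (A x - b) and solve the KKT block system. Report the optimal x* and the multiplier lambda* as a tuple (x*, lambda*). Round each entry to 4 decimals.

Form the Lagrangian:
  L(x, lambda) = (1/2) x^T Q x + c^T x + lambda^T (A x - b)
Stationarity (grad_x L = 0): Q x + c + A^T lambda = 0.
Primal feasibility: A x = b.

This gives the KKT block system:
  [ Q   A^T ] [ x     ]   [-c ]
  [ A    0  ] [ lambda ] = [ b ]

Solving the linear system:
  x*      = (3.1652, 1.914, 1.0362)
  lambda* = (8.7941)
  f(x*)   = 41.4174

x* = (3.1652, 1.914, 1.0362), lambda* = (8.7941)


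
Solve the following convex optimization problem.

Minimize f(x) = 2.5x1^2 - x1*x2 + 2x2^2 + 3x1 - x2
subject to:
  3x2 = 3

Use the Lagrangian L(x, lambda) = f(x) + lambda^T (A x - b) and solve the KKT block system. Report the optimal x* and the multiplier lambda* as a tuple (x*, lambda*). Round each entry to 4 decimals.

Form the Lagrangian:
  L(x, lambda) = (1/2) x^T Q x + c^T x + lambda^T (A x - b)
Stationarity (grad_x L = 0): Q x + c + A^T lambda = 0.
Primal feasibility: A x = b.

This gives the KKT block system:
  [ Q   A^T ] [ x     ]   [-c ]
  [ A    0  ] [ lambda ] = [ b ]

Solving the linear system:
  x*      = (-0.4, 1)
  lambda* = (-1.1333)
  f(x*)   = 0.6

x* = (-0.4, 1), lambda* = (-1.1333)


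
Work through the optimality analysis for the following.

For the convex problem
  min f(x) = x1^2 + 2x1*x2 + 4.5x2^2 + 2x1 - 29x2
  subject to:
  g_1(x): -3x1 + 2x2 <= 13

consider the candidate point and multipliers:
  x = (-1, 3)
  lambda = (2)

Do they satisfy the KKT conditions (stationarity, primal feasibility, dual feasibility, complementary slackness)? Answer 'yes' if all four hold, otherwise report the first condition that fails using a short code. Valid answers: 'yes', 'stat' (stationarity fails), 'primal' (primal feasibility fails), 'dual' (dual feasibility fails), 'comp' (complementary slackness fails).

Gradient of f: grad f(x) = Q x + c = (6, -4)
Constraint values g_i(x) = a_i^T x - b_i:
  g_1((-1, 3)) = -4
Stationarity residual: grad f(x) + sum_i lambda_i a_i = (0, 0)
  -> stationarity OK
Primal feasibility (all g_i <= 0): OK
Dual feasibility (all lambda_i >= 0): OK
Complementary slackness (lambda_i * g_i(x) = 0 for all i): FAILS

Verdict: the first failing condition is complementary_slackness -> comp.

comp


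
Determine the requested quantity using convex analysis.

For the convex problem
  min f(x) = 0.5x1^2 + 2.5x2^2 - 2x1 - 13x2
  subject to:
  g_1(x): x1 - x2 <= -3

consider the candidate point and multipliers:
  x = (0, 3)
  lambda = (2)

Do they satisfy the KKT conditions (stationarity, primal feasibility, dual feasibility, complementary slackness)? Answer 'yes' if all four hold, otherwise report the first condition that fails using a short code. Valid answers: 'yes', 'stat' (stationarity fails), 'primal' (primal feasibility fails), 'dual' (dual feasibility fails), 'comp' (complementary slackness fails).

Gradient of f: grad f(x) = Q x + c = (-2, 2)
Constraint values g_i(x) = a_i^T x - b_i:
  g_1((0, 3)) = 0
Stationarity residual: grad f(x) + sum_i lambda_i a_i = (0, 0)
  -> stationarity OK
Primal feasibility (all g_i <= 0): OK
Dual feasibility (all lambda_i >= 0): OK
Complementary slackness (lambda_i * g_i(x) = 0 for all i): OK

Verdict: yes, KKT holds.

yes


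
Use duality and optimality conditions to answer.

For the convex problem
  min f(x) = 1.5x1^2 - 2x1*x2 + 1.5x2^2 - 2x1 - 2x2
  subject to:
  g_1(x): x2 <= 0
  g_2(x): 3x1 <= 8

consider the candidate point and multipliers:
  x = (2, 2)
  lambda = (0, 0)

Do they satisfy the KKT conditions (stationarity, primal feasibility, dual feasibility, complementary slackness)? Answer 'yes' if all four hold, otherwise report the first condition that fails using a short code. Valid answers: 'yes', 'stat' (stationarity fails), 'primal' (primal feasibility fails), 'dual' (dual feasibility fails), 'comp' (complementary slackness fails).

Gradient of f: grad f(x) = Q x + c = (0, 0)
Constraint values g_i(x) = a_i^T x - b_i:
  g_1((2, 2)) = 2
  g_2((2, 2)) = -2
Stationarity residual: grad f(x) + sum_i lambda_i a_i = (0, 0)
  -> stationarity OK
Primal feasibility (all g_i <= 0): FAILS
Dual feasibility (all lambda_i >= 0): OK
Complementary slackness (lambda_i * g_i(x) = 0 for all i): OK

Verdict: the first failing condition is primal_feasibility -> primal.

primal


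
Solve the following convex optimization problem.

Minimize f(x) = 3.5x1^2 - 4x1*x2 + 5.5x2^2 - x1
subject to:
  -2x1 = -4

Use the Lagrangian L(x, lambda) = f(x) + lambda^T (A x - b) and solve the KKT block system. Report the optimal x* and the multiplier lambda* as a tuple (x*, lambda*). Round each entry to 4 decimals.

Form the Lagrangian:
  L(x, lambda) = (1/2) x^T Q x + c^T x + lambda^T (A x - b)
Stationarity (grad_x L = 0): Q x + c + A^T lambda = 0.
Primal feasibility: A x = b.

This gives the KKT block system:
  [ Q   A^T ] [ x     ]   [-c ]
  [ A    0  ] [ lambda ] = [ b ]

Solving the linear system:
  x*      = (2, 0.7273)
  lambda* = (5.0455)
  f(x*)   = 9.0909

x* = (2, 0.7273), lambda* = (5.0455)


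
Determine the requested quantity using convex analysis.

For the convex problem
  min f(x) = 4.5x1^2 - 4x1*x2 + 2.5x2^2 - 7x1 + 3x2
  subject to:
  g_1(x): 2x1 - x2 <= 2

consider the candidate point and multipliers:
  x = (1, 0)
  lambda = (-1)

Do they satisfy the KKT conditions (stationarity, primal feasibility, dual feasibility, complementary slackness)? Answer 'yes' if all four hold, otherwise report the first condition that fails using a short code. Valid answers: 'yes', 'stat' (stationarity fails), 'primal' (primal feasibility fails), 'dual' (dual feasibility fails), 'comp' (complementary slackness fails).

Gradient of f: grad f(x) = Q x + c = (2, -1)
Constraint values g_i(x) = a_i^T x - b_i:
  g_1((1, 0)) = 0
Stationarity residual: grad f(x) + sum_i lambda_i a_i = (0, 0)
  -> stationarity OK
Primal feasibility (all g_i <= 0): OK
Dual feasibility (all lambda_i >= 0): FAILS
Complementary slackness (lambda_i * g_i(x) = 0 for all i): OK

Verdict: the first failing condition is dual_feasibility -> dual.

dual


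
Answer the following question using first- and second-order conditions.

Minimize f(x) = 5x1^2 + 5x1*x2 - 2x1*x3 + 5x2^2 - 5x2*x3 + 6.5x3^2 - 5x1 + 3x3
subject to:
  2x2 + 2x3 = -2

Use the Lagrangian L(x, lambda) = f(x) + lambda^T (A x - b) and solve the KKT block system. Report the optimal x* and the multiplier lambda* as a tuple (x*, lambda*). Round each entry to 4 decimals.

Form the Lagrangian:
  L(x, lambda) = (1/2) x^T Q x + c^T x + lambda^T (A x - b)
Stationarity (grad_x L = 0): Q x + c + A^T lambda = 0.
Primal feasibility: A x = b.

This gives the KKT block system:
  [ Q   A^T ] [ x     ]   [-c ]
  [ A    0  ] [ lambda ] = [ b ]

Solving the linear system:
  x*      = (0.726, -0.6085, -0.3915)
  lambda* = (0.2491)
  f(x*)   = -2.153

x* = (0.726, -0.6085, -0.3915), lambda* = (0.2491)


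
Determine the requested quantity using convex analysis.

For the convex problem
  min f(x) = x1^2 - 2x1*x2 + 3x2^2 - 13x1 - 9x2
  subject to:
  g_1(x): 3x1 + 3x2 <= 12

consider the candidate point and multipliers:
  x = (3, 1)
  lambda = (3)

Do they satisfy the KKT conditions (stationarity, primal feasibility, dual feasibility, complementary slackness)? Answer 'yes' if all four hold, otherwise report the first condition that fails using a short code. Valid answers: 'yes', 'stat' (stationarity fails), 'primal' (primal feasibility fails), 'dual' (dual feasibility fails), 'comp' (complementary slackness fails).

Gradient of f: grad f(x) = Q x + c = (-9, -9)
Constraint values g_i(x) = a_i^T x - b_i:
  g_1((3, 1)) = 0
Stationarity residual: grad f(x) + sum_i lambda_i a_i = (0, 0)
  -> stationarity OK
Primal feasibility (all g_i <= 0): OK
Dual feasibility (all lambda_i >= 0): OK
Complementary slackness (lambda_i * g_i(x) = 0 for all i): OK

Verdict: yes, KKT holds.

yes


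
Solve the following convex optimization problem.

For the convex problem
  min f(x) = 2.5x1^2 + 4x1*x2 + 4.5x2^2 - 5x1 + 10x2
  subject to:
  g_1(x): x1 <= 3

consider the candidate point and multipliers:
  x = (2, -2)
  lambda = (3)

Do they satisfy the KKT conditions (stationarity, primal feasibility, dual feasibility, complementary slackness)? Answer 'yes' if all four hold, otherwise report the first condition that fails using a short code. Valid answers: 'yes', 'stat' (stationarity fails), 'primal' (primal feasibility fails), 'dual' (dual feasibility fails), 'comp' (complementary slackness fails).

Gradient of f: grad f(x) = Q x + c = (-3, 0)
Constraint values g_i(x) = a_i^T x - b_i:
  g_1((2, -2)) = -1
Stationarity residual: grad f(x) + sum_i lambda_i a_i = (0, 0)
  -> stationarity OK
Primal feasibility (all g_i <= 0): OK
Dual feasibility (all lambda_i >= 0): OK
Complementary slackness (lambda_i * g_i(x) = 0 for all i): FAILS

Verdict: the first failing condition is complementary_slackness -> comp.

comp


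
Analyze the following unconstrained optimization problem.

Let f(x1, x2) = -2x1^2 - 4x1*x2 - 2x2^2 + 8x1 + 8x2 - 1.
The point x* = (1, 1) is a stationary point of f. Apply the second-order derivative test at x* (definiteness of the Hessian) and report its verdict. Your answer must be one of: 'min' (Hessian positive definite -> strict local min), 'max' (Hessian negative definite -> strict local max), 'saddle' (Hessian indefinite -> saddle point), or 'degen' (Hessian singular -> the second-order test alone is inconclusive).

Compute the Hessian H = grad^2 f:
  H = [[-4, -4], [-4, -4]]
Verify stationarity: grad f(x*) = H x* + g = (0, 0).
Eigenvalues of H: -8, 0.
H has a zero eigenvalue (singular; negative semidefinite but not definite), so H is neither positive definite, negative definite, nor indefinite. The second-order test alone is inconclusive -> degen.
(Indeed, f is constant along the null direction of H through x*, so x* is not a strict local extremum.)

degen


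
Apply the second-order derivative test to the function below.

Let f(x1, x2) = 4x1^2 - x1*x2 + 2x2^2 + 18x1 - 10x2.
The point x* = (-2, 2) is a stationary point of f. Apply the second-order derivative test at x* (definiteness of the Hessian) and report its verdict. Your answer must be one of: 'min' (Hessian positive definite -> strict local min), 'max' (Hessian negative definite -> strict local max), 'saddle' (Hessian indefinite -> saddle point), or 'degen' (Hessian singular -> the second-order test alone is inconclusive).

Compute the Hessian H = grad^2 f:
  H = [[8, -1], [-1, 4]]
Verify stationarity: grad f(x*) = H x* + g = (0, 0).
Eigenvalues of H: 3.7639, 8.2361.
Both eigenvalues > 0, so H is positive definite -> x* is a strict local min.

min


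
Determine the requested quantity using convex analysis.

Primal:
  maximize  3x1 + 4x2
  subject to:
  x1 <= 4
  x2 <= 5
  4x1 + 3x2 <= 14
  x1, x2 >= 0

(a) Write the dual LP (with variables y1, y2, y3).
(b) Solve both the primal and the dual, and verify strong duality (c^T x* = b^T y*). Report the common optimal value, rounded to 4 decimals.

The standard primal-dual pair for 'max c^T x s.t. A x <= b, x >= 0' is:
  Dual:  min b^T y  s.t.  A^T y >= c,  y >= 0.

So the dual LP is:
  minimize  4y1 + 5y2 + 14y3
  subject to:
    y1 + 4y3 >= 3
    y2 + 3y3 >= 4
    y1, y2, y3 >= 0

Solving the primal: x* = (0, 4.6667).
  primal value c^T x* = 18.6667.
Solving the dual: y* = (0, 0, 1.3333).
  dual value b^T y* = 18.6667.
Strong duality: c^T x* = b^T y*. Confirmed.

18.6667


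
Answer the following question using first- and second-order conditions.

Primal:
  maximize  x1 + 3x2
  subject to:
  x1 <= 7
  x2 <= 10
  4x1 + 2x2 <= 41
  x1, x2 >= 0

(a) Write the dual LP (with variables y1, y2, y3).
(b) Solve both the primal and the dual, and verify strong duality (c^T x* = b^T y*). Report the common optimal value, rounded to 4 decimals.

The standard primal-dual pair for 'max c^T x s.t. A x <= b, x >= 0' is:
  Dual:  min b^T y  s.t.  A^T y >= c,  y >= 0.

So the dual LP is:
  minimize  7y1 + 10y2 + 41y3
  subject to:
    y1 + 4y3 >= 1
    y2 + 2y3 >= 3
    y1, y2, y3 >= 0

Solving the primal: x* = (5.25, 10).
  primal value c^T x* = 35.25.
Solving the dual: y* = (0, 2.5, 0.25).
  dual value b^T y* = 35.25.
Strong duality: c^T x* = b^T y*. Confirmed.

35.25


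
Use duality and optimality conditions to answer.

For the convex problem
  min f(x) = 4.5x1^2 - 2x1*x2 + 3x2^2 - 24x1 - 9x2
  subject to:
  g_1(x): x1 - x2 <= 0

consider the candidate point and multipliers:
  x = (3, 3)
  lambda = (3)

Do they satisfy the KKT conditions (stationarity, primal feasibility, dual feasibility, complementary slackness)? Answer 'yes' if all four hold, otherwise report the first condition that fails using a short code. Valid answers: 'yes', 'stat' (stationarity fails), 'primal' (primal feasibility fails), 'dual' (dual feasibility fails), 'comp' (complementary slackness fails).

Gradient of f: grad f(x) = Q x + c = (-3, 3)
Constraint values g_i(x) = a_i^T x - b_i:
  g_1((3, 3)) = 0
Stationarity residual: grad f(x) + sum_i lambda_i a_i = (0, 0)
  -> stationarity OK
Primal feasibility (all g_i <= 0): OK
Dual feasibility (all lambda_i >= 0): OK
Complementary slackness (lambda_i * g_i(x) = 0 for all i): OK

Verdict: yes, KKT holds.

yes


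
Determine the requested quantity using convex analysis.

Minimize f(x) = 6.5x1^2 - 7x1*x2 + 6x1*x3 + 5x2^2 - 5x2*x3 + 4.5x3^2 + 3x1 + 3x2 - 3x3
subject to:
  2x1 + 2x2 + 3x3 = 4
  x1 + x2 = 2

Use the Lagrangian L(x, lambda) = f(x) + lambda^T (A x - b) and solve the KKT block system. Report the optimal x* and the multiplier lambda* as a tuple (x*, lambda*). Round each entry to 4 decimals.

Form the Lagrangian:
  L(x, lambda) = (1/2) x^T Q x + c^T x + lambda^T (A x - b)
Stationarity (grad_x L = 0): Q x + c + A^T lambda = 0.
Primal feasibility: A x = b.

This gives the KKT block system:
  [ Q   A^T ] [ x     ]   [-c ]
  [ A    0  ] [ lambda ] = [ b ]

Solving the linear system:
  x*      = (0.9189, 1.0811, 0)
  lambda* = (0.964, -9.3063)
  f(x*)   = 10.3784

x* = (0.9189, 1.0811, 0), lambda* = (0.964, -9.3063)


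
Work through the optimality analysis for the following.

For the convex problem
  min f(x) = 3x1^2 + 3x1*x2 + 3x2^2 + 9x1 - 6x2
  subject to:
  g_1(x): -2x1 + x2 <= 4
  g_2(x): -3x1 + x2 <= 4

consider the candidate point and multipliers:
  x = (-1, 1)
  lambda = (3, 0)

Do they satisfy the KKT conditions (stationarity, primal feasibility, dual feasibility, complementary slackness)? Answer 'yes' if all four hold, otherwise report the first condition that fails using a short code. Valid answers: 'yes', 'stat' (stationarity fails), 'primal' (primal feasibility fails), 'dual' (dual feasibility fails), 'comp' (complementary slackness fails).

Gradient of f: grad f(x) = Q x + c = (6, -3)
Constraint values g_i(x) = a_i^T x - b_i:
  g_1((-1, 1)) = -1
  g_2((-1, 1)) = 0
Stationarity residual: grad f(x) + sum_i lambda_i a_i = (0, 0)
  -> stationarity OK
Primal feasibility (all g_i <= 0): OK
Dual feasibility (all lambda_i >= 0): OK
Complementary slackness (lambda_i * g_i(x) = 0 for all i): FAILS

Verdict: the first failing condition is complementary_slackness -> comp.

comp


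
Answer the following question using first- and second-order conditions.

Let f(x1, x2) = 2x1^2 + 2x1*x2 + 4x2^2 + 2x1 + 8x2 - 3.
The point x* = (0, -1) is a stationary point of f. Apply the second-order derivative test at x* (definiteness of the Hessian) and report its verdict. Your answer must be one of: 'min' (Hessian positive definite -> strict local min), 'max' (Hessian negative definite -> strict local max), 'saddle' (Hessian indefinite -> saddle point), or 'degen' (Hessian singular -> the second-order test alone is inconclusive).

Compute the Hessian H = grad^2 f:
  H = [[4, 2], [2, 8]]
Verify stationarity: grad f(x*) = H x* + g = (0, 0).
Eigenvalues of H: 3.1716, 8.8284.
Both eigenvalues > 0, so H is positive definite -> x* is a strict local min.

min


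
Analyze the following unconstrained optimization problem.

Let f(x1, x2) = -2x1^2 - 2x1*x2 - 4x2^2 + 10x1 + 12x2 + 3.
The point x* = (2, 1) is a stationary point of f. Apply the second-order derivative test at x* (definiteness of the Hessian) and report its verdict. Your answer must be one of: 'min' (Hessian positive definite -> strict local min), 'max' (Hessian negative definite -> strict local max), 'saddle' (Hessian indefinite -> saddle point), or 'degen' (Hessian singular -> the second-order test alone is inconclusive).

Compute the Hessian H = grad^2 f:
  H = [[-4, -2], [-2, -8]]
Verify stationarity: grad f(x*) = H x* + g = (0, 0).
Eigenvalues of H: -8.8284, -3.1716.
Both eigenvalues < 0, so H is negative definite -> x* is a strict local max.

max


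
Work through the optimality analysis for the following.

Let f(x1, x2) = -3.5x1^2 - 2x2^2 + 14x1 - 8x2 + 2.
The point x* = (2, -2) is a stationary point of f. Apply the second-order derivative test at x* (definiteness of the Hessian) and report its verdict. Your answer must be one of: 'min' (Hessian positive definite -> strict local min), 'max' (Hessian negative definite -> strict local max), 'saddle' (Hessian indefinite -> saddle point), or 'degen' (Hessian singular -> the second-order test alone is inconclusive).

Compute the Hessian H = grad^2 f:
  H = [[-7, 0], [0, -4]]
Verify stationarity: grad f(x*) = H x* + g = (0, 0).
Eigenvalues of H: -7, -4.
Both eigenvalues < 0, so H is negative definite -> x* is a strict local max.

max


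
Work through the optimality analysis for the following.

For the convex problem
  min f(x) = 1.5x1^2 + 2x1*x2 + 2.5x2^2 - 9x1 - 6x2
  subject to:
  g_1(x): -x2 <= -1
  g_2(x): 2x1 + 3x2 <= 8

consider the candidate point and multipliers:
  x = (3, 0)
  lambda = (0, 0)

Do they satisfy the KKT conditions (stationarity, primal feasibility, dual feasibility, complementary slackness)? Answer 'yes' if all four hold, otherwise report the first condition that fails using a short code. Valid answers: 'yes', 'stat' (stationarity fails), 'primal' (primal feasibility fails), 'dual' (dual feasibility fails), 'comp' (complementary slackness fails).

Gradient of f: grad f(x) = Q x + c = (0, 0)
Constraint values g_i(x) = a_i^T x - b_i:
  g_1((3, 0)) = 1
  g_2((3, 0)) = -2
Stationarity residual: grad f(x) + sum_i lambda_i a_i = (0, 0)
  -> stationarity OK
Primal feasibility (all g_i <= 0): FAILS
Dual feasibility (all lambda_i >= 0): OK
Complementary slackness (lambda_i * g_i(x) = 0 for all i): OK

Verdict: the first failing condition is primal_feasibility -> primal.

primal


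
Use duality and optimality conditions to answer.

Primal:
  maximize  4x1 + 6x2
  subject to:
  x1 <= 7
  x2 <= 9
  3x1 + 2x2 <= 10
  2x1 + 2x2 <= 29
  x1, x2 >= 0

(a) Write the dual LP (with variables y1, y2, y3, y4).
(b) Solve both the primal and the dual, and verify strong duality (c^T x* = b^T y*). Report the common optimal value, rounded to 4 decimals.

The standard primal-dual pair for 'max c^T x s.t. A x <= b, x >= 0' is:
  Dual:  min b^T y  s.t.  A^T y >= c,  y >= 0.

So the dual LP is:
  minimize  7y1 + 9y2 + 10y3 + 29y4
  subject to:
    y1 + 3y3 + 2y4 >= 4
    y2 + 2y3 + 2y4 >= 6
    y1, y2, y3, y4 >= 0

Solving the primal: x* = (0, 5).
  primal value c^T x* = 30.
Solving the dual: y* = (0, 0, 3, 0).
  dual value b^T y* = 30.
Strong duality: c^T x* = b^T y*. Confirmed.

30


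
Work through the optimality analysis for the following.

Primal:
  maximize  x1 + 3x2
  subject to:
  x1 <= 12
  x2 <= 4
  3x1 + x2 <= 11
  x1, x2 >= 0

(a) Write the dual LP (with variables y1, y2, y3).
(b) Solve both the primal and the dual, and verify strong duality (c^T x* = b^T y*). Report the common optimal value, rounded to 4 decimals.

The standard primal-dual pair for 'max c^T x s.t. A x <= b, x >= 0' is:
  Dual:  min b^T y  s.t.  A^T y >= c,  y >= 0.

So the dual LP is:
  minimize  12y1 + 4y2 + 11y3
  subject to:
    y1 + 3y3 >= 1
    y2 + y3 >= 3
    y1, y2, y3 >= 0

Solving the primal: x* = (2.3333, 4).
  primal value c^T x* = 14.3333.
Solving the dual: y* = (0, 2.6667, 0.3333).
  dual value b^T y* = 14.3333.
Strong duality: c^T x* = b^T y*. Confirmed.

14.3333


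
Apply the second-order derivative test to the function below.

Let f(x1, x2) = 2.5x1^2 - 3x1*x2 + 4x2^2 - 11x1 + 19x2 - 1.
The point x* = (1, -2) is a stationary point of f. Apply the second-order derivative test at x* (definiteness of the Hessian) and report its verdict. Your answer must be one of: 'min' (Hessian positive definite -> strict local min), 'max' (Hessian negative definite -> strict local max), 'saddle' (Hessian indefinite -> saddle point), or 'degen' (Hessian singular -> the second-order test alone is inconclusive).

Compute the Hessian H = grad^2 f:
  H = [[5, -3], [-3, 8]]
Verify stationarity: grad f(x*) = H x* + g = (0, 0).
Eigenvalues of H: 3.1459, 9.8541.
Both eigenvalues > 0, so H is positive definite -> x* is a strict local min.

min


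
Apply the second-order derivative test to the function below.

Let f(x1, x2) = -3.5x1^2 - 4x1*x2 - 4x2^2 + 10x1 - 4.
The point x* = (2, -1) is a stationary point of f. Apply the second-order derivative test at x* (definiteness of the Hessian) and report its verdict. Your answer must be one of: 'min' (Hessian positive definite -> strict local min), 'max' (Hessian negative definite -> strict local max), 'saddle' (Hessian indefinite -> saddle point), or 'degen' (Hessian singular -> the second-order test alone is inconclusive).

Compute the Hessian H = grad^2 f:
  H = [[-7, -4], [-4, -8]]
Verify stationarity: grad f(x*) = H x* + g = (0, 0).
Eigenvalues of H: -11.5311, -3.4689.
Both eigenvalues < 0, so H is negative definite -> x* is a strict local max.

max


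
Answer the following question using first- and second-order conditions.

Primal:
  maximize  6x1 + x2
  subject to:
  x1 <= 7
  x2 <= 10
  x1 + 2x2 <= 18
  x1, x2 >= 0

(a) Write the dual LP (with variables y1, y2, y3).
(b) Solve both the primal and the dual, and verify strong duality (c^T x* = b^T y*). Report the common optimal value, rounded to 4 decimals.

The standard primal-dual pair for 'max c^T x s.t. A x <= b, x >= 0' is:
  Dual:  min b^T y  s.t.  A^T y >= c,  y >= 0.

So the dual LP is:
  minimize  7y1 + 10y2 + 18y3
  subject to:
    y1 + y3 >= 6
    y2 + 2y3 >= 1
    y1, y2, y3 >= 0

Solving the primal: x* = (7, 5.5).
  primal value c^T x* = 47.5.
Solving the dual: y* = (5.5, 0, 0.5).
  dual value b^T y* = 47.5.
Strong duality: c^T x* = b^T y*. Confirmed.

47.5


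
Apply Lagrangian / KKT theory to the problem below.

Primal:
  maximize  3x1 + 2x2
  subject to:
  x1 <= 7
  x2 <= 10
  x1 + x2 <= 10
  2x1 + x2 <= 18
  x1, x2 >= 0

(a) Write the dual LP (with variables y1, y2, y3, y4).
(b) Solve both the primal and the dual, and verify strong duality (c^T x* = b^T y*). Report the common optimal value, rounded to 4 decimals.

The standard primal-dual pair for 'max c^T x s.t. A x <= b, x >= 0' is:
  Dual:  min b^T y  s.t.  A^T y >= c,  y >= 0.

So the dual LP is:
  minimize  7y1 + 10y2 + 10y3 + 18y4
  subject to:
    y1 + y3 + 2y4 >= 3
    y2 + y3 + y4 >= 2
    y1, y2, y3, y4 >= 0

Solving the primal: x* = (7, 3).
  primal value c^T x* = 27.
Solving the dual: y* = (1, 0, 2, 0).
  dual value b^T y* = 27.
Strong duality: c^T x* = b^T y*. Confirmed.

27


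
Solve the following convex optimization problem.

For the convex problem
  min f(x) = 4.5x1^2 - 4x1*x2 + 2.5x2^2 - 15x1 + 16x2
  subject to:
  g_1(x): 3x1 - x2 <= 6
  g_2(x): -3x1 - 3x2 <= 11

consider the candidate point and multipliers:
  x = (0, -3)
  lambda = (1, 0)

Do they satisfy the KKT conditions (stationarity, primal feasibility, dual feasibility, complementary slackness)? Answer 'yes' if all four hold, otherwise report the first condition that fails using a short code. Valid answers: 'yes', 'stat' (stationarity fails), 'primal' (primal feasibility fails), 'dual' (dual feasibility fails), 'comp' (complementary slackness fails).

Gradient of f: grad f(x) = Q x + c = (-3, 1)
Constraint values g_i(x) = a_i^T x - b_i:
  g_1((0, -3)) = -3
  g_2((0, -3)) = -2
Stationarity residual: grad f(x) + sum_i lambda_i a_i = (0, 0)
  -> stationarity OK
Primal feasibility (all g_i <= 0): OK
Dual feasibility (all lambda_i >= 0): OK
Complementary slackness (lambda_i * g_i(x) = 0 for all i): FAILS

Verdict: the first failing condition is complementary_slackness -> comp.

comp


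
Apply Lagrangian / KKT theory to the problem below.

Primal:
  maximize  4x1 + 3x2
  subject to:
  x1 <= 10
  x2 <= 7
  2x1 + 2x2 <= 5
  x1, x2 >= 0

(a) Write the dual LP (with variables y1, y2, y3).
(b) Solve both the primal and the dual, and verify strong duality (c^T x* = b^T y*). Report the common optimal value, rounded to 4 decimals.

The standard primal-dual pair for 'max c^T x s.t. A x <= b, x >= 0' is:
  Dual:  min b^T y  s.t.  A^T y >= c,  y >= 0.

So the dual LP is:
  minimize  10y1 + 7y2 + 5y3
  subject to:
    y1 + 2y3 >= 4
    y2 + 2y3 >= 3
    y1, y2, y3 >= 0

Solving the primal: x* = (2.5, 0).
  primal value c^T x* = 10.
Solving the dual: y* = (0, 0, 2).
  dual value b^T y* = 10.
Strong duality: c^T x* = b^T y*. Confirmed.

10


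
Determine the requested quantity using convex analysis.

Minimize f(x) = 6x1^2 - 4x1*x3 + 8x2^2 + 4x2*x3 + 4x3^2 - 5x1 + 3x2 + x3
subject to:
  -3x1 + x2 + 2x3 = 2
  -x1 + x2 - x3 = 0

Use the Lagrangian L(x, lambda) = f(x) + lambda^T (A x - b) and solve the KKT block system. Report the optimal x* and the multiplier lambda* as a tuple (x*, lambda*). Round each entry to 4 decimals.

Form the Lagrangian:
  L(x, lambda) = (1/2) x^T Q x + c^T x + lambda^T (A x - b)
Stationarity (grad_x L = 0): Q x + c + A^T lambda = 0.
Primal feasibility: A x = b.

This gives the KKT block system:
  [ Q   A^T ] [ x     ]   [-c ]
  [ A    0  ] [ lambda ] = [ b ]

Solving the linear system:
  x*      = (-0.4021, -0.0035, 0.3986)
  lambda* = (-3.4406, -1.0979)
  f(x*)   = 4.6399

x* = (-0.4021, -0.0035, 0.3986), lambda* = (-3.4406, -1.0979)


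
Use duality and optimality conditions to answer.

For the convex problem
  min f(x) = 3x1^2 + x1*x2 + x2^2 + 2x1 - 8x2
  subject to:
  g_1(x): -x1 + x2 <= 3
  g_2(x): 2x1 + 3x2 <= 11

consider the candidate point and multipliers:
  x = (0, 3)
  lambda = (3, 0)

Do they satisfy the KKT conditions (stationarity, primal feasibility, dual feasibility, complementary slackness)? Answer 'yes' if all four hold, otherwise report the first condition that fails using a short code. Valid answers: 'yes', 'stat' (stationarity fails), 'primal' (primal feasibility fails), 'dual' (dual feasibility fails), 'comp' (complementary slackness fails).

Gradient of f: grad f(x) = Q x + c = (5, -2)
Constraint values g_i(x) = a_i^T x - b_i:
  g_1((0, 3)) = 0
  g_2((0, 3)) = -2
Stationarity residual: grad f(x) + sum_i lambda_i a_i = (2, 1)
  -> stationarity FAILS
Primal feasibility (all g_i <= 0): OK
Dual feasibility (all lambda_i >= 0): OK
Complementary slackness (lambda_i * g_i(x) = 0 for all i): OK

Verdict: the first failing condition is stationarity -> stat.

stat


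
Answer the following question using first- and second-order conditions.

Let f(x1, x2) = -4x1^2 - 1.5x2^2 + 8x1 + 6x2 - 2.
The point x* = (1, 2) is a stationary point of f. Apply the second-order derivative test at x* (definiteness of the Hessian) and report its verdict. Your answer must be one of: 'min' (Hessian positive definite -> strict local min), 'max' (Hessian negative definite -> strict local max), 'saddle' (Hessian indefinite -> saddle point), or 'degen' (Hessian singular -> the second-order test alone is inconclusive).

Compute the Hessian H = grad^2 f:
  H = [[-8, 0], [0, -3]]
Verify stationarity: grad f(x*) = H x* + g = (0, 0).
Eigenvalues of H: -8, -3.
Both eigenvalues < 0, so H is negative definite -> x* is a strict local max.

max


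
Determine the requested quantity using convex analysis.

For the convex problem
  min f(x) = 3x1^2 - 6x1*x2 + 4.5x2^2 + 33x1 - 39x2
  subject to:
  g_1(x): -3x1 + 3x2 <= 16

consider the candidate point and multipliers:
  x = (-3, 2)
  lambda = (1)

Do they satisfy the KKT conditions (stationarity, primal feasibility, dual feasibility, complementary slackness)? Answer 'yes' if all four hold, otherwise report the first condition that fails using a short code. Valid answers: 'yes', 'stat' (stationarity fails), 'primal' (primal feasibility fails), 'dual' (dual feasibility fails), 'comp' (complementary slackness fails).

Gradient of f: grad f(x) = Q x + c = (3, -3)
Constraint values g_i(x) = a_i^T x - b_i:
  g_1((-3, 2)) = -1
Stationarity residual: grad f(x) + sum_i lambda_i a_i = (0, 0)
  -> stationarity OK
Primal feasibility (all g_i <= 0): OK
Dual feasibility (all lambda_i >= 0): OK
Complementary slackness (lambda_i * g_i(x) = 0 for all i): FAILS

Verdict: the first failing condition is complementary_slackness -> comp.

comp


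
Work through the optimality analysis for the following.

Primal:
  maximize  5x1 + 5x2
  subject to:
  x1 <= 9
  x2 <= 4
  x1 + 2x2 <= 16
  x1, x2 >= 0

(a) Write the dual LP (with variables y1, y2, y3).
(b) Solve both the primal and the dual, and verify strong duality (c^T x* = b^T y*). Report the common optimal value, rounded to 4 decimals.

The standard primal-dual pair for 'max c^T x s.t. A x <= b, x >= 0' is:
  Dual:  min b^T y  s.t.  A^T y >= c,  y >= 0.

So the dual LP is:
  minimize  9y1 + 4y2 + 16y3
  subject to:
    y1 + y3 >= 5
    y2 + 2y3 >= 5
    y1, y2, y3 >= 0

Solving the primal: x* = (9, 3.5).
  primal value c^T x* = 62.5.
Solving the dual: y* = (2.5, 0, 2.5).
  dual value b^T y* = 62.5.
Strong duality: c^T x* = b^T y*. Confirmed.

62.5


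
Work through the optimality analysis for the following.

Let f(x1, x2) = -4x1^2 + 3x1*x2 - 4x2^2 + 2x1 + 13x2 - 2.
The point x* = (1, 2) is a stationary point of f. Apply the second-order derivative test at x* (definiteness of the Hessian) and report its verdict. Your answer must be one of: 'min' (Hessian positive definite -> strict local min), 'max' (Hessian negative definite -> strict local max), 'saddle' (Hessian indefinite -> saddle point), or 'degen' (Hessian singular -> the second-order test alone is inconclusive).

Compute the Hessian H = grad^2 f:
  H = [[-8, 3], [3, -8]]
Verify stationarity: grad f(x*) = H x* + g = (0, 0).
Eigenvalues of H: -11, -5.
Both eigenvalues < 0, so H is negative definite -> x* is a strict local max.

max


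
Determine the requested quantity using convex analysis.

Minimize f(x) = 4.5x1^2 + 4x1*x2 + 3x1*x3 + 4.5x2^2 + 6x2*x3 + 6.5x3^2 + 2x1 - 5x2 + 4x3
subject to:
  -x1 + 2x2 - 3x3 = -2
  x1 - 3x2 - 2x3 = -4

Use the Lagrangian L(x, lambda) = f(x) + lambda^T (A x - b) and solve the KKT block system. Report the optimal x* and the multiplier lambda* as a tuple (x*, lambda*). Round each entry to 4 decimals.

Form the Lagrangian:
  L(x, lambda) = (1/2) x^T Q x + c^T x + lambda^T (A x - b)
Stationarity (grad_x L = 0): Q x + c + A^T lambda = 0.
Primal feasibility: A x = b.

This gives the KKT block system:
  [ Q   A^T ] [ x     ]   [-c ]
  [ A    0  ] [ lambda ] = [ b ]

Solving the linear system:
  x*      = (-0.688, 0.3508, 1.1298)
  lambda* = (3.986, 3.3853)
  f(x*)   = 11.4514

x* = (-0.688, 0.3508, 1.1298), lambda* = (3.986, 3.3853)


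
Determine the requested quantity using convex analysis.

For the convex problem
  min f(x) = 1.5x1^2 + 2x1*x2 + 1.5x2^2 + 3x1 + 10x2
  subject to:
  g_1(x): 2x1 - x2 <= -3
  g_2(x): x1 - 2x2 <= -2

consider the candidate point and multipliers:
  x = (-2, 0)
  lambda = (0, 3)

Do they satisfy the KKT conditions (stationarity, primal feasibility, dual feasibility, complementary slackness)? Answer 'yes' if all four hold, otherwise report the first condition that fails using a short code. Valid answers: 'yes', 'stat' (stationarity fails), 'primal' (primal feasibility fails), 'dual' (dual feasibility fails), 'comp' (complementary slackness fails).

Gradient of f: grad f(x) = Q x + c = (-3, 6)
Constraint values g_i(x) = a_i^T x - b_i:
  g_1((-2, 0)) = -1
  g_2((-2, 0)) = 0
Stationarity residual: grad f(x) + sum_i lambda_i a_i = (0, 0)
  -> stationarity OK
Primal feasibility (all g_i <= 0): OK
Dual feasibility (all lambda_i >= 0): OK
Complementary slackness (lambda_i * g_i(x) = 0 for all i): OK

Verdict: yes, KKT holds.

yes


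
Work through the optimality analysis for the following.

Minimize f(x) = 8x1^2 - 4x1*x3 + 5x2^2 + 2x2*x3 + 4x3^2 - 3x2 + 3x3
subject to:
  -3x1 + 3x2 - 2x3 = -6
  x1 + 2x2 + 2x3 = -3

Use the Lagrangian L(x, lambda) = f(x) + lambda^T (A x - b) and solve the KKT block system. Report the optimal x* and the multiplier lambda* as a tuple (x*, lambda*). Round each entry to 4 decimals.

Form the Lagrangian:
  L(x, lambda) = (1/2) x^T Q x + c^T x + lambda^T (A x - b)
Stationarity (grad_x L = 0): Q x + c + A^T lambda = 0.
Primal feasibility: A x = b.

This gives the KKT block system:
  [ Q   A^T ] [ x     ]   [-c ]
  [ A    0  ] [ lambda ] = [ b ]

Solving the linear system:
  x*      = (0.368, -1.6528, -0.0312)
  lambda* = (3.5127, 4.5261)
  f(x*)   = 19.7599

x* = (0.368, -1.6528, -0.0312), lambda* = (3.5127, 4.5261)


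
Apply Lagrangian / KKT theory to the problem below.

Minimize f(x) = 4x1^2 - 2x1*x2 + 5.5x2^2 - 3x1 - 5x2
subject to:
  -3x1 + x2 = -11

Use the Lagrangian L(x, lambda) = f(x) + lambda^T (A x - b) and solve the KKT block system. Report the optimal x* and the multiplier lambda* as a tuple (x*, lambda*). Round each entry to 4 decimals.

Form the Lagrangian:
  L(x, lambda) = (1/2) x^T Q x + c^T x + lambda^T (A x - b)
Stationarity (grad_x L = 0): Q x + c + A^T lambda = 0.
Primal feasibility: A x = b.

This gives the KKT block system:
  [ Q   A^T ] [ x     ]   [-c ]
  [ A    0  ] [ lambda ] = [ b ]

Solving the linear system:
  x*      = (3.7789, 0.3368)
  lambda* = (8.8526)
  f(x*)   = 42.1789

x* = (3.7789, 0.3368), lambda* = (8.8526)


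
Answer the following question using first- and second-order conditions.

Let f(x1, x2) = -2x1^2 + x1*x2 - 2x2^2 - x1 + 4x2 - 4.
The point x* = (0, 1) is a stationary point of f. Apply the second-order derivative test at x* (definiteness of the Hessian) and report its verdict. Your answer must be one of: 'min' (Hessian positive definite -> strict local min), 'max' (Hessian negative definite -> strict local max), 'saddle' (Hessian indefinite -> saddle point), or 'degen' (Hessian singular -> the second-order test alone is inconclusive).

Compute the Hessian H = grad^2 f:
  H = [[-4, 1], [1, -4]]
Verify stationarity: grad f(x*) = H x* + g = (0, 0).
Eigenvalues of H: -5, -3.
Both eigenvalues < 0, so H is negative definite -> x* is a strict local max.

max


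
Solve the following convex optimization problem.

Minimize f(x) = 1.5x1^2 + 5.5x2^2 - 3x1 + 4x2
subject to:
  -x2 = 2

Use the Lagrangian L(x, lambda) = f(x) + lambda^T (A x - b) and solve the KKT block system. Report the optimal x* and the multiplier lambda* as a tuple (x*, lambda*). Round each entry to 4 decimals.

Form the Lagrangian:
  L(x, lambda) = (1/2) x^T Q x + c^T x + lambda^T (A x - b)
Stationarity (grad_x L = 0): Q x + c + A^T lambda = 0.
Primal feasibility: A x = b.

This gives the KKT block system:
  [ Q   A^T ] [ x     ]   [-c ]
  [ A    0  ] [ lambda ] = [ b ]

Solving the linear system:
  x*      = (1, -2)
  lambda* = (-18)
  f(x*)   = 12.5

x* = (1, -2), lambda* = (-18)
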